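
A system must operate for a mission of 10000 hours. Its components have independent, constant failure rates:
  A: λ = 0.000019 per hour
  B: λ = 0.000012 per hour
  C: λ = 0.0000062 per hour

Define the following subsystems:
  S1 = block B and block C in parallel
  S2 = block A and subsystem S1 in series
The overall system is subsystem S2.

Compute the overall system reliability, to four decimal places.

0.8213

R(A) = exp(−0.000019 × 10000) = 0.826959
R(B) = exp(−0.000012 × 10000) = 0.886920
R(C) = exp(−0.0000062 × 10000) = 0.939883
Parallel (B and C): 1 − (1 − 0.886920)(1 − 0.939883) = 0.993202
Series (A and [0.993202]): 0.826959 × 0.993202 = 0.8213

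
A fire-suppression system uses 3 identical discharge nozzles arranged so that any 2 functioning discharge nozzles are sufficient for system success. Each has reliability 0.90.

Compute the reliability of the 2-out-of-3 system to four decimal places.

R = Σ_{i=2}^{3} C(3,i) p^i (1−p)^{3−i} with p = 0.90
C(3,2)·0.90^2·0.10^1 = 0.243000
C(3,3)·0.90^3·0.10^0 = 0.729000
Sum = 0.9720

0.9720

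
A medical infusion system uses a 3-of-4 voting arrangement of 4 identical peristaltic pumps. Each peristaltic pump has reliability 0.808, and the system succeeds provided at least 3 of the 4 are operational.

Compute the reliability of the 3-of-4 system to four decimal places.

0.8314

R = Σ_{i=3}^{4} C(4,i) p^i (1−p)^{4−i} with p = 0.808
C(4,3)·0.808^3·0.192^1 = 0.405131
C(4,4)·0.808^4·0.192^0 = 0.426231
Sum = 0.8314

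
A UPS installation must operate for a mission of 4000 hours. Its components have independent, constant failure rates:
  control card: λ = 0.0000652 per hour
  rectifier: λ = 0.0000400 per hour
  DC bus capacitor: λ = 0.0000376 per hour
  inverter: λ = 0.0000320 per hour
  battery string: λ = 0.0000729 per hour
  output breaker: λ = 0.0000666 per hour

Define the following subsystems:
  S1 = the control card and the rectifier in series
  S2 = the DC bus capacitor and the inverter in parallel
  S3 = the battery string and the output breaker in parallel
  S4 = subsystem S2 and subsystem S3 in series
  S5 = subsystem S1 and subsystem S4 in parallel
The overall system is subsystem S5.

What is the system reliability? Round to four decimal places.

R(control card) = exp(−0.0000652 × 4000) = 0.770435
R(rectifier) = exp(−0.0000400 × 4000) = 0.852144
R(DC bus capacitor) = exp(−0.0000376 × 4000) = 0.860364
R(inverter) = exp(−0.0000320 × 4000) = 0.879853
R(battery string) = exp(−0.0000729 × 4000) = 0.747067
R(output breaker) = exp(−0.0000666 × 4000) = 0.766133
Series (control card and rectifier): 0.770435 × 0.852144 = 0.656522
Parallel (DC bus capacitor and inverter): 1 − (1 − 0.860364)(1 − 0.879853) = 0.983223
Parallel (battery string and output breaker): 1 − (1 − 0.747067)(1 − 0.766133) = 0.940847
Series ([0.983223] and [0.940847]): 0.983223 × 0.940847 = 0.925062
Parallel ([0.656522] and [0.925062]): 1 − (1 − 0.656522)(1 − 0.925062) = 0.9743

0.9743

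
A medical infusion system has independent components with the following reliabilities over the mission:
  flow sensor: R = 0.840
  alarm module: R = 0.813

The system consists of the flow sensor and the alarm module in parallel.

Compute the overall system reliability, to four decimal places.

Parallel (flow sensor and alarm module): 1 − (1 − 0.840000)(1 − 0.813000) = 0.9701

0.9701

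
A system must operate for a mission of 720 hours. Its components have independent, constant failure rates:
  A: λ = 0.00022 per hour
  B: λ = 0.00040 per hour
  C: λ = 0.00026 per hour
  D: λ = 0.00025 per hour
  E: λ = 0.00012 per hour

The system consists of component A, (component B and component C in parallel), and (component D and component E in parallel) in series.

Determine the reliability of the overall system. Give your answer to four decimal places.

0.8059

R(A) = exp(−0.00022 × 720) = 0.853508
R(B) = exp(−0.00040 × 720) = 0.749762
R(C) = exp(−0.00026 × 720) = 0.829278
R(D) = exp(−0.00025 × 720) = 0.835270
R(E) = exp(−0.00012 × 720) = 0.917227
Parallel (B and C): 1 − (1 − 0.749762)(1 − 0.829278) = 0.957279
Parallel (D and E): 1 − (1 − 0.835270)(1 − 0.917227) = 0.986365
Series (A, [0.957279], and [0.986365]): 0.853508 × 0.957279 × 0.986365 = 0.8059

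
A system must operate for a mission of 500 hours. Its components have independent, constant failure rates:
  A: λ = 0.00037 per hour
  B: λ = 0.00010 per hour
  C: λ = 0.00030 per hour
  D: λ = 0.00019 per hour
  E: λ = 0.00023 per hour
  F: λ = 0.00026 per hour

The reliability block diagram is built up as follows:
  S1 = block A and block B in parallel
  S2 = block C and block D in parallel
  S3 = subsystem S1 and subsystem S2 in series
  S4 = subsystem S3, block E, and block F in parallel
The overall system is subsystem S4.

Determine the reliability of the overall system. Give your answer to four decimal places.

0.9997

R(A) = exp(−0.00037 × 500) = 0.831104
R(B) = exp(−0.00010 × 500) = 0.951229
R(C) = exp(−0.00030 × 500) = 0.860708
R(D) = exp(−0.00019 × 500) = 0.909373
R(E) = exp(−0.00023 × 500) = 0.891366
R(F) = exp(−0.00026 × 500) = 0.878095
Parallel (A and B): 1 − (1 − 0.831104)(1 − 0.951229) = 0.991763
Parallel (C and D): 1 − (1 − 0.860708)(1 − 0.909373) = 0.987376
Series ([0.991763] and [0.987376]): 0.991763 × 0.987376 = 0.979243
Parallel ([0.979243], E, and F): 1 − (1 − 0.979243)(1 − 0.891366)(1 − 0.878095) = 0.9997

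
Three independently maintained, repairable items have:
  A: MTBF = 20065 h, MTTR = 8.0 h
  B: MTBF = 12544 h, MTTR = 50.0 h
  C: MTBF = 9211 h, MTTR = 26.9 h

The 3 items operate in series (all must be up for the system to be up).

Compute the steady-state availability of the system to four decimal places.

0.9927

A(A) = MTBF/(MTBF+MTTR) = 20065/(20065+8.0) = 0.999601
A(B) = MTBF/(MTBF+MTTR) = 12544/(12544+50.0) = 0.996030
A(C) = MTBF/(MTBF+MTTR) = 9211/(9211+26.9) = 0.997088
Series availability: 0.999601 × 0.996030 × 0.997088 = 0.9927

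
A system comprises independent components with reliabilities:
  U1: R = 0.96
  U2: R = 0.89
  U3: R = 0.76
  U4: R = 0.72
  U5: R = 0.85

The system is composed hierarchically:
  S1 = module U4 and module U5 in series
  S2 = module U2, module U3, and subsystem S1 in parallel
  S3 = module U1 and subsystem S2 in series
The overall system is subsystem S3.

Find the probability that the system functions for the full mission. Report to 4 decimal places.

0.9502

Series (U4 and U5): 0.720000 × 0.850000 = 0.612000
Parallel (U2, U3, and [0.612000]): 1 − (1 − 0.890000)(1 − 0.760000)(1 − 0.612000) = 0.989757
Series (U1 and [0.989757]): 0.960000 × 0.989757 = 0.9502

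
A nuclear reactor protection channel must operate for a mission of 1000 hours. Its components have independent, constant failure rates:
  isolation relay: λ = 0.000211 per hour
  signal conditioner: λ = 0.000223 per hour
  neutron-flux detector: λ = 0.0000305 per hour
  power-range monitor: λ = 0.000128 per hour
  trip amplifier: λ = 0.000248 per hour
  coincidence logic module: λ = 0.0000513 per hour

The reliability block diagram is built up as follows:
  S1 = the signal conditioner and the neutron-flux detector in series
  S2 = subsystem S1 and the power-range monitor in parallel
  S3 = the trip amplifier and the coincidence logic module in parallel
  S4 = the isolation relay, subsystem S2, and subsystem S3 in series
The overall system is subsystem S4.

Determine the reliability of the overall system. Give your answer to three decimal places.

0.779

R(isolation relay) = exp(−0.000211 × 1000) = 0.80977
R(signal conditioner) = exp(−0.000223 × 1000) = 0.80011
R(neutron-flux detector) = exp(−0.0000305 × 1000) = 0.96996
R(power-range monitor) = exp(−0.000128 × 1000) = 0.87985
R(trip amplifier) = exp(−0.000248 × 1000) = 0.78036
R(coincidence logic module) = exp(−0.0000513 × 1000) = 0.94999
Series (signal conditioner and neutron-flux detector): 0.80011 × 0.96996 = 0.77607
Parallel ([0.77607] and power-range monitor): 1 − (1 − 0.77607)(1 − 0.87985) = 0.97309
Parallel (trip amplifier and coincidence logic module): 1 − (1 − 0.78036)(1 − 0.94999) = 0.98902
Series (isolation relay, [0.97309], and [0.98902]): 0.80977 × 0.97309 × 0.98902 = 0.779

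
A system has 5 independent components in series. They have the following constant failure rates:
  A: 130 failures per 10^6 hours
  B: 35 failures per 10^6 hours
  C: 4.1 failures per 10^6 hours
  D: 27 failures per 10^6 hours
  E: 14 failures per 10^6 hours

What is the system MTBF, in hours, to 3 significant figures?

Series of exponential components: λ_sys = Σ λ_i
λ_sys = 0.00013 + 0.000035 + 0.0000041 + 0.000027 + 0.000014 = 2.1010e-04 /h
MTBF = 1 / λ_sys = 4760 h

4760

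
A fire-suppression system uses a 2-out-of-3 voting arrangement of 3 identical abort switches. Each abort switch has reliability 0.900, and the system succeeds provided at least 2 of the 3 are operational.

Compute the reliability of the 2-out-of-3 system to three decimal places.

0.972

R = Σ_{i=2}^{3} C(3,i) p^i (1−p)^{3−i} with p = 0.900
C(3,2)·0.900^2·0.100^1 = 0.24300
C(3,3)·0.900^3·0.100^0 = 0.72900
Sum = 0.972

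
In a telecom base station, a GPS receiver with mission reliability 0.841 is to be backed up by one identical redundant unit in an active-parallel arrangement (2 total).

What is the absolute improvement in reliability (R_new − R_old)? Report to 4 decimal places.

0.1337

R_before = 0.841
R_after = 1 − (1 − 0.841)^2 = 0.9747
ΔR = 0.9747 − 0.841 = 0.1337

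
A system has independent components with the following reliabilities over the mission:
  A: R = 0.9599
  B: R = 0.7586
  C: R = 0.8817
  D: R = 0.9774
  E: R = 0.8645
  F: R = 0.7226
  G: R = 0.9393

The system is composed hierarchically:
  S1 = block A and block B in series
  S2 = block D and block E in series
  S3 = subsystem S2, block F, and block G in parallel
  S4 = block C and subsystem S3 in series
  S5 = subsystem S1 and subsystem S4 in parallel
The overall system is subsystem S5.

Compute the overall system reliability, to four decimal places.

0.9672

Series (A and B): 0.959900 × 0.758600 = 0.728180
Series (D and E): 0.977400 × 0.864500 = 0.844962
Parallel ([0.844962], F, and G): 1 − (1 − 0.844962)(1 − 0.722600)(1 − 0.939300) = 0.997389
Series (C and [0.997389]): 0.881700 × 0.997389 = 0.879398
Parallel ([0.728180] and [0.879398]): 1 − (1 − 0.728180)(1 − 0.879398) = 0.9672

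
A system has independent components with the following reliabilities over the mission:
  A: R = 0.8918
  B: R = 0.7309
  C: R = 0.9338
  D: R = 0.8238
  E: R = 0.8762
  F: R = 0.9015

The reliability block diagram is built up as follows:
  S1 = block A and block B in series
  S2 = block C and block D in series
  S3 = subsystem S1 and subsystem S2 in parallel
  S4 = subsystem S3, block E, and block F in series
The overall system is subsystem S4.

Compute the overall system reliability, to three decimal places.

0.726

Series (A and B): 0.89180 × 0.73090 = 0.65182
Series (C and D): 0.93380 × 0.82380 = 0.76926
Parallel ([0.65182] and [0.76926]): 1 − (1 − 0.65182)(1 − 0.76926) = 0.91966
Series ([0.91966], E, and F): 0.91966 × 0.87620 × 0.90150 = 0.726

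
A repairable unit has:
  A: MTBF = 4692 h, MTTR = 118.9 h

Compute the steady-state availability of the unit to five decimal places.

0.97529

A(A) = MTBF/(MTBF+MTTR) = 4692/(4692+118.9) = 0.97529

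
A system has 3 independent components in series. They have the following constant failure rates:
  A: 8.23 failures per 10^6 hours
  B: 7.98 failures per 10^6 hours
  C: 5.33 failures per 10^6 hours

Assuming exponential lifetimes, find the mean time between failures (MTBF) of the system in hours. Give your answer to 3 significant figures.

Series of exponential components: λ_sys = Σ λ_i
λ_sys = 0.00000823 + 0.00000798 + 0.00000533 = 2.1540e-05 /h
MTBF = 1 / λ_sys = 46400 h

46400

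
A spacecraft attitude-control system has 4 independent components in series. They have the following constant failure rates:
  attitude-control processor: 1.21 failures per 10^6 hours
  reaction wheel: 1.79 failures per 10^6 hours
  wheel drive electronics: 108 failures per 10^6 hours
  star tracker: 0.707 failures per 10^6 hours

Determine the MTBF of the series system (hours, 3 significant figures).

Series of exponential components: λ_sys = Σ λ_i
λ_sys = 0.00000121 + 0.00000179 + 0.000108 + 0.000000707 = 1.1171e-04 /h
MTBF = 1 / λ_sys = 8950 h

8950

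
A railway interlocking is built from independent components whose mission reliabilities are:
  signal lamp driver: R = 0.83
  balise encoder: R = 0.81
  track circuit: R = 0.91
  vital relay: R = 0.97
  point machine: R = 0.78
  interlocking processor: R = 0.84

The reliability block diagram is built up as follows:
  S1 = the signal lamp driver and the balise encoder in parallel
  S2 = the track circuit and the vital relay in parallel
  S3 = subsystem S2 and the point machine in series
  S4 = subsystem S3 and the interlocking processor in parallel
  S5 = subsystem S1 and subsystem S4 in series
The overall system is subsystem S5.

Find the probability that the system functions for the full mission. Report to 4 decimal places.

0.9333

Parallel (signal lamp driver and balise encoder): 1 − (1 − 0.830000)(1 − 0.810000) = 0.967700
Parallel (track circuit and vital relay): 1 − (1 − 0.910000)(1 − 0.970000) = 0.997300
Series ([0.997300] and point machine): 0.997300 × 0.780000 = 0.777894
Parallel ([0.777894] and interlocking processor): 1 − (1 − 0.777894)(1 − 0.840000) = 0.964463
Series ([0.967700] and [0.964463]): 0.967700 × 0.964463 = 0.9333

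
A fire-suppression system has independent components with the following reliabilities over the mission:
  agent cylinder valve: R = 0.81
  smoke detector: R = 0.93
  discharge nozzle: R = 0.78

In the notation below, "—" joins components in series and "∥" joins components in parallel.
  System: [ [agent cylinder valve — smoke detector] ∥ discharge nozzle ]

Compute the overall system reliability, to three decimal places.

Series (agent cylinder valve and smoke detector): 0.81000 × 0.93000 = 0.75330
Parallel ([0.75330] and discharge nozzle): 1 − (1 − 0.75330)(1 − 0.78000) = 0.946

0.946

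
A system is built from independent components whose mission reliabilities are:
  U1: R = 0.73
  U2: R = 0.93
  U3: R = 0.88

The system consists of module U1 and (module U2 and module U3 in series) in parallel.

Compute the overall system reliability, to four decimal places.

0.9510

Series (U2 and U3): 0.930000 × 0.880000 = 0.818400
Parallel (U1 and [0.818400]): 1 − (1 − 0.730000)(1 − 0.818400) = 0.9510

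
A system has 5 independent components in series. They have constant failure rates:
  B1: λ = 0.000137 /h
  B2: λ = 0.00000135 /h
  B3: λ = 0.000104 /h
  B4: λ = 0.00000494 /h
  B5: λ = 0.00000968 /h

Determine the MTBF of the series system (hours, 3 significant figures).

Series of exponential components: λ_sys = Σ λ_i
λ_sys = 0.000137 + 0.00000135 + 0.000104 + 0.00000494 + 0.00000968 = 2.5697e-04 /h
MTBF = 1 / λ_sys = 3890 h

3890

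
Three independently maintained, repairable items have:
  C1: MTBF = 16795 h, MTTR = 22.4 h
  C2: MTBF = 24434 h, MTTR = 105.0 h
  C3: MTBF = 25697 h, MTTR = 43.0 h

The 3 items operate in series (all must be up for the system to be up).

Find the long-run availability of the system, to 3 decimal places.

0.993

A(C1) = MTBF/(MTBF+MTTR) = 16795/(16795+22.4) = 0.998668
A(C2) = MTBF/(MTBF+MTTR) = 24434/(24434+105.0) = 0.995721
A(C3) = MTBF/(MTBF+MTTR) = 25697/(25697+43.0) = 0.998329
Series availability: 0.998668 × 0.995721 × 0.998329 = 0.993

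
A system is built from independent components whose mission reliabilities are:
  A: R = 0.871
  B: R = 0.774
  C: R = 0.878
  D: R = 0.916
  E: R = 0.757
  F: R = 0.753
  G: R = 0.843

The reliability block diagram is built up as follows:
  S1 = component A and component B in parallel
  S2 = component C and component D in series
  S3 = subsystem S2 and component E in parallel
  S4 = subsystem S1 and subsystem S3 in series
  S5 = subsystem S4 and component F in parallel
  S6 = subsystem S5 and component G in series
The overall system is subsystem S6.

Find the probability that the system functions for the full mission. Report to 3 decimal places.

0.827

Parallel (A and B): 1 − (1 − 0.87100)(1 − 0.77400) = 0.97085
Series (C and D): 0.87800 × 0.91600 = 0.80425
Parallel ([0.80425] and E): 1 − (1 − 0.80425)(1 − 0.75700) = 0.95243
Series ([0.97085] and [0.95243]): 0.97085 × 0.95243 = 0.92467
Parallel ([0.92467] and F): 1 − (1 − 0.92467)(1 − 0.75300) = 0.98139
Series ([0.98139] and G): 0.98139 × 0.84300 = 0.827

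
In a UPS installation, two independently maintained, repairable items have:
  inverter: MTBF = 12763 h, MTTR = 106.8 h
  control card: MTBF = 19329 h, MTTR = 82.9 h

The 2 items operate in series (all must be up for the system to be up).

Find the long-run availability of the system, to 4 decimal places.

0.9875

A(inverter) = MTBF/(MTBF+MTTR) = 12763/(12763+106.8) = 0.991702
A(control card) = MTBF/(MTBF+MTTR) = 19329/(19329+82.9) = 0.995729
Series availability: 0.991702 × 0.995729 = 0.9875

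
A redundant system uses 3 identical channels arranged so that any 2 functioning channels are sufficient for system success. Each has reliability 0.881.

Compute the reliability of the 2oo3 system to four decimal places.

0.9609

R = Σ_{i=2}^{3} C(3,i) p^i (1−p)^{3−i} with p = 0.881
C(3,2)·0.881^2·0.119^1 = 0.277089
C(3,3)·0.881^3·0.119^0 = 0.683798
Sum = 0.9609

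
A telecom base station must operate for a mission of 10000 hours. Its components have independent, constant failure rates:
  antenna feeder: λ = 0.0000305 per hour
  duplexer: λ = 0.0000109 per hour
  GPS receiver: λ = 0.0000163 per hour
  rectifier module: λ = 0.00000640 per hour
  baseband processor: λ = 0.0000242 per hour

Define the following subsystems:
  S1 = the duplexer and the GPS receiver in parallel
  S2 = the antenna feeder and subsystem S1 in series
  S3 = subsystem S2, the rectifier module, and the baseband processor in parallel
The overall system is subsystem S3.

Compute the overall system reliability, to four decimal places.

0.9963

R(antenna feeder) = exp(−0.0000305 × 10000) = 0.737123
R(duplexer) = exp(−0.0000109 × 10000) = 0.896730
R(GPS receiver) = exp(−0.0000163 × 10000) = 0.849591
R(rectifier module) = exp(−0.00000640 × 10000) = 0.938005
R(baseband processor) = exp(−0.0000242 × 10000) = 0.785056
Parallel (duplexer and GPS receiver): 1 − (1 − 0.896730)(1 − 0.849591) = 0.984467
Series (antenna feeder and [0.984467]): 0.737123 × 0.984467 = 0.725673
Parallel ([0.725673], rectifier module, and baseband processor): 1 − (1 − 0.725673)(1 − 0.938005)(1 − 0.785056) = 0.9963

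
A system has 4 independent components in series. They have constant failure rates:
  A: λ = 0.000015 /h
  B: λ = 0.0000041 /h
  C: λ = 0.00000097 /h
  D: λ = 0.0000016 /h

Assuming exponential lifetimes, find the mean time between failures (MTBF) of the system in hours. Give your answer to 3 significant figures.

Series of exponential components: λ_sys = Σ λ_i
λ_sys = 0.000015 + 0.0000041 + 0.00000097 + 0.0000016 = 2.1670e-05 /h
MTBF = 1 / λ_sys = 46100 h

46100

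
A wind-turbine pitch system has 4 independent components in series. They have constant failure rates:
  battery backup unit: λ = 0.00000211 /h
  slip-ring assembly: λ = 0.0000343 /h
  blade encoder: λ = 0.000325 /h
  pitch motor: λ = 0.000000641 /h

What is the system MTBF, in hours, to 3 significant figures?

Series of exponential components: λ_sys = Σ λ_i
λ_sys = 0.00000211 + 0.0000343 + 0.000325 + 0.000000641 = 3.6205e-04 /h
MTBF = 1 / λ_sys = 2760 h

2760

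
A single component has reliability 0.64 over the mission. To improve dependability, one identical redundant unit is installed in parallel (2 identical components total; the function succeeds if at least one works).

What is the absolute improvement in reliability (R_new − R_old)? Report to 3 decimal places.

0.230

R_before = 0.64
R_after = 1 − (1 − 0.64)^2 = 0.870
ΔR = 0.870 − 0.64 = 0.230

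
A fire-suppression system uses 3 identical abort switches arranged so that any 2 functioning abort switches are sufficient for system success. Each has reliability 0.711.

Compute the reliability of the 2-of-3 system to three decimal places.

0.798

R = Σ_{i=2}^{3} C(3,i) p^i (1−p)^{3−i} with p = 0.711
C(3,2)·0.711^2·0.289^1 = 0.43829
C(3,3)·0.711^3·0.289^0 = 0.35943
Sum = 0.798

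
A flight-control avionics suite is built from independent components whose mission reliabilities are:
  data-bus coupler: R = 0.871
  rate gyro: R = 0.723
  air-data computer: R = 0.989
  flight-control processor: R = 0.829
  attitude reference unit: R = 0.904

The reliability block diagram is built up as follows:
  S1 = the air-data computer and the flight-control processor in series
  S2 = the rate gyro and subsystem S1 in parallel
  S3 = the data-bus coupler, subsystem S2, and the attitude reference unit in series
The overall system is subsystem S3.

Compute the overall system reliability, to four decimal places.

0.7481

Series (air-data computer and flight-control processor): 0.989000 × 0.829000 = 0.819881
Parallel (rate gyro and [0.819881]): 1 − (1 − 0.723000)(1 − 0.819881) = 0.950107
Series (data-bus coupler, [0.950107], and attitude reference unit): 0.871000 × 0.950107 × 0.904000 = 0.7481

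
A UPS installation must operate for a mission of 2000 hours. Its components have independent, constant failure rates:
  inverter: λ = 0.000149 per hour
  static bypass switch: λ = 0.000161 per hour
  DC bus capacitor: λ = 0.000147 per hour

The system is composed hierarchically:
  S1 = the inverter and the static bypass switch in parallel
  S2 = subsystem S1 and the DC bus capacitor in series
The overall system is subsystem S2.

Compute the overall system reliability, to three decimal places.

0.692

R(inverter) = exp(−0.000149 × 2000) = 0.74230
R(static bypass switch) = exp(−0.000161 × 2000) = 0.72470
R(DC bus capacitor) = exp(−0.000147 × 2000) = 0.74528
Parallel (inverter and static bypass switch): 1 − (1 − 0.74230)(1 − 0.72470) = 0.92906
Series ([0.92906] and DC bus capacitor): 0.92906 × 0.74528 = 0.692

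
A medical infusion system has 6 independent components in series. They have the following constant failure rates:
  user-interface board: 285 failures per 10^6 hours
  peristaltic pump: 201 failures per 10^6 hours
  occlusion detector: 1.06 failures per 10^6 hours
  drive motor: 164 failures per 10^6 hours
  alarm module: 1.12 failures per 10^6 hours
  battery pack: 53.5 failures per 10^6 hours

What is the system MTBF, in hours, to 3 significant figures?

Series of exponential components: λ_sys = Σ λ_i
λ_sys = 0.000285 + 0.000201 + 0.00000106 + 0.000164 + 0.00000112 + 0.0000535 = 7.0568e-04 /h
MTBF = 1 / λ_sys = 1420 h

1420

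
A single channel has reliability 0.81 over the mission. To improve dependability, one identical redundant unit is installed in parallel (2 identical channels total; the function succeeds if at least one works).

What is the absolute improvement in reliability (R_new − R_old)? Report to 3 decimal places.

R_before = 0.81
R_after = 1 − (1 − 0.81)^2 = 0.964
ΔR = 0.964 − 0.81 = 0.154

0.154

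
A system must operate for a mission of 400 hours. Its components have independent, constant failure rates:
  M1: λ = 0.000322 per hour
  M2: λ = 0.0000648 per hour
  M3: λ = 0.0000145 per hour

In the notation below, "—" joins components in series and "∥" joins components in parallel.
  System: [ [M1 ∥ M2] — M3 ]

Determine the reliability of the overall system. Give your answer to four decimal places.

0.9911

R(M1) = exp(−0.000322 × 400) = 0.879150
R(M2) = exp(−0.0000648 × 400) = 0.974413
R(M3) = exp(−0.0000145 × 400) = 0.994217
Parallel (M1 and M2): 1 − (1 − 0.879150)(1 − 0.974413) = 0.996908
Series ([0.996908] and M3): 0.996908 × 0.994217 = 0.9911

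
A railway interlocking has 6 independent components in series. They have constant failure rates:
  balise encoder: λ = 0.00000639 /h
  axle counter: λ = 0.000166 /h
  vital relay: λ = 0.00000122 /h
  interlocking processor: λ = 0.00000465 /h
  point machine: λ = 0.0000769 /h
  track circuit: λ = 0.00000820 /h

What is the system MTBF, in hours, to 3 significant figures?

Series of exponential components: λ_sys = Σ λ_i
λ_sys = 0.00000639 + 0.000166 + 0.00000122 + 0.00000465 + 0.0000769 + 0.00000820 = 2.6336e-04 /h
MTBF = 1 / λ_sys = 3800 h

3800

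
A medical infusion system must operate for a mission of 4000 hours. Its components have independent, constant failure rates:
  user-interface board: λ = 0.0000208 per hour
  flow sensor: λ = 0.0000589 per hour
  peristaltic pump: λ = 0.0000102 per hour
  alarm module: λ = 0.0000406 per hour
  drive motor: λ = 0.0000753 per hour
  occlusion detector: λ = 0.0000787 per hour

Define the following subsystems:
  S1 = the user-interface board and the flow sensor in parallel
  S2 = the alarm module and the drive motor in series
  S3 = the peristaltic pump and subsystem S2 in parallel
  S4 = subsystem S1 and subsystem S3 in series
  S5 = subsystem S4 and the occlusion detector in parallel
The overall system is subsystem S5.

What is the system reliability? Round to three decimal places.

0.992

R(user-interface board) = exp(−0.0000208 × 4000) = 0.92017
R(flow sensor) = exp(−0.0000589 × 4000) = 0.79010
R(peristaltic pump) = exp(−0.0000102 × 4000) = 0.96002
R(alarm module) = exp(−0.0000406 × 4000) = 0.85010
R(drive motor) = exp(−0.0000753 × 4000) = 0.73993
R(occlusion detector) = exp(−0.0000787 × 4000) = 0.72993
Parallel (user-interface board and flow sensor): 1 − (1 − 0.92017)(1 − 0.79010) = 0.98324
Series (alarm module and drive motor): 0.85010 × 0.73993 = 0.62901
Parallel (peristaltic pump and [0.62901]): 1 − (1 − 0.96002)(1 − 0.62901) = 0.98517
Series ([0.98324] and [0.98517]): 0.98324 × 0.98517 = 0.96866
Parallel ([0.96866] and occlusion detector): 1 − (1 − 0.96866)(1 − 0.72993) = 0.992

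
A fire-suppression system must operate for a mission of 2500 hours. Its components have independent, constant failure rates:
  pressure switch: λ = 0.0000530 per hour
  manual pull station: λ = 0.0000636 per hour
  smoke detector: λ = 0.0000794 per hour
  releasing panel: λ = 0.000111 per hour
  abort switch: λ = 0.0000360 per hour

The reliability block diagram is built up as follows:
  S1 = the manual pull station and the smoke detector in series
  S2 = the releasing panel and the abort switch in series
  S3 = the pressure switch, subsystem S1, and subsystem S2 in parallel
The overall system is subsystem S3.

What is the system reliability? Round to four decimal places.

0.9885

R(pressure switch) = exp(−0.0000530 × 2500) = 0.875903
R(manual pull station) = exp(−0.0000636 × 2500) = 0.852996
R(smoke detector) = exp(−0.0000794 × 2500) = 0.819960
R(releasing panel) = exp(−0.000111 × 2500) = 0.757676
R(abort switch) = exp(−0.0000360 × 2500) = 0.913931
Series (manual pull station and smoke detector): 0.852996 × 0.819960 = 0.699423
Series (releasing panel and abort switch): 0.757676 × 0.913931 = 0.692464
Parallel (pressure switch, [0.699423], and [0.692464]): 1 − (1 − 0.875903)(1 − 0.699423)(1 − 0.692464) = 0.9885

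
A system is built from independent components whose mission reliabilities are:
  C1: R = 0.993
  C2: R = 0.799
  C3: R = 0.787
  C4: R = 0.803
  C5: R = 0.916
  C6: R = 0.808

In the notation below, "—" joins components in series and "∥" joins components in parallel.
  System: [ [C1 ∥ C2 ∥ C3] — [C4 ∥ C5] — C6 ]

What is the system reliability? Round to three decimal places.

0.794

Parallel (C1, C2, and C3): 1 − (1 − 0.99300)(1 − 0.79900)(1 − 0.78700) = 0.99970
Parallel (C4 and C5): 1 − (1 − 0.80300)(1 − 0.91600) = 0.98345
Series ([0.99970], [0.98345], and C6): 0.99970 × 0.98345 × 0.80800 = 0.794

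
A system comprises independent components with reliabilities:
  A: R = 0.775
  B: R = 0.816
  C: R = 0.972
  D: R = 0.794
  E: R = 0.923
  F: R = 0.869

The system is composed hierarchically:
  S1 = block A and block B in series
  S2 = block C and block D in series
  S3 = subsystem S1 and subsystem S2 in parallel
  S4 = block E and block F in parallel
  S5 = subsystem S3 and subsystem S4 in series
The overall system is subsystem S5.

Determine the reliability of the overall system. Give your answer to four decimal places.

0.9069

Series (A and B): 0.775000 × 0.816000 = 0.632400
Series (C and D): 0.972000 × 0.794000 = 0.771768
Parallel ([0.632400] and [0.771768]): 1 − (1 − 0.632400)(1 − 0.771768) = 0.916102
Parallel (E and F): 1 − (1 − 0.923000)(1 − 0.869000) = 0.989913
Series ([0.916102] and [0.989913]): 0.916102 × 0.989913 = 0.9069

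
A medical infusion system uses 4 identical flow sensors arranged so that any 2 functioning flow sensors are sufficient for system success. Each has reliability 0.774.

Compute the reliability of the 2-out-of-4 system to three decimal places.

R = Σ_{i=2}^{4} C(4,i) p^i (1−p)^{4−i} with p = 0.774
C(4,2)·0.774^2·0.226^2 = 0.18359
C(4,3)·0.774^3·0.226^1 = 0.41917
C(4,4)·0.774^4·0.226^0 = 0.35889
Sum = 0.962

0.962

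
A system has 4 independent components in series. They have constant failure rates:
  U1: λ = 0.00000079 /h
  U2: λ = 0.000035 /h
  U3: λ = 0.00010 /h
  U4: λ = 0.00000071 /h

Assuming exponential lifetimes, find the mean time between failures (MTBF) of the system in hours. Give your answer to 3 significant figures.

7330

Series of exponential components: λ_sys = Σ λ_i
λ_sys = 0.00000079 + 0.000035 + 0.00010 + 0.00000071 = 1.3650e-04 /h
MTBF = 1 / λ_sys = 7330 h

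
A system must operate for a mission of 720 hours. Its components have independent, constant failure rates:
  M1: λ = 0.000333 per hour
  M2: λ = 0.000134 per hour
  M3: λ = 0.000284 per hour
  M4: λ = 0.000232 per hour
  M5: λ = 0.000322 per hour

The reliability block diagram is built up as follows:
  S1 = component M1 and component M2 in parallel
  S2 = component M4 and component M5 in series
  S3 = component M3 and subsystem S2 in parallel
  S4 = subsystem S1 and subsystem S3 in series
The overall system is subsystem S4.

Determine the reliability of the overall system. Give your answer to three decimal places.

R(M1) = exp(−0.000333 × 720) = 0.78682
R(M2) = exp(−0.000134 × 720) = 0.90803
R(M3) = exp(−0.000284 × 720) = 0.81507
R(M4) = exp(−0.000232 × 720) = 0.84617
R(M5) = exp(−0.000322 × 720) = 0.79307
Parallel (M1 and M2): 1 − (1 − 0.78682)(1 − 0.90803) = 0.98039
Series (M4 and M5): 0.84617 × 0.79307 = 0.67107
Parallel (M3 and [0.67107]): 1 − (1 − 0.81507)(1 − 0.67107) = 0.93917
Series ([0.98039] and [0.93917]): 0.98039 × 0.93917 = 0.921

0.921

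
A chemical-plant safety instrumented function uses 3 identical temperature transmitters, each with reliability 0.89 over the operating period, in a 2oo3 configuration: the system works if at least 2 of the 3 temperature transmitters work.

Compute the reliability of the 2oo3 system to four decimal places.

0.9664

R = Σ_{i=2}^{3} C(3,i) p^i (1−p)^{3−i} with p = 0.89
C(3,2)·0.89^2·0.11^1 = 0.261393
C(3,3)·0.89^3·0.11^0 = 0.704969
Sum = 0.9664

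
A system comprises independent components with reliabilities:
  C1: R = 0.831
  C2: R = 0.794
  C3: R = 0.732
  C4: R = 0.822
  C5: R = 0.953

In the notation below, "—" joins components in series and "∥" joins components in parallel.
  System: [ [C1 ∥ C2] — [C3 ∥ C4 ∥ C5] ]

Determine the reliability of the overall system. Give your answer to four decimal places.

Parallel (C1 and C2): 1 − (1 − 0.831000)(1 − 0.794000) = 0.965186
Parallel (C3, C4, and C5): 1 − (1 − 0.732000)(1 − 0.822000)(1 − 0.953000) = 0.997758
Series ([0.965186] and [0.997758]): 0.965186 × 0.997758 = 0.9630

0.9630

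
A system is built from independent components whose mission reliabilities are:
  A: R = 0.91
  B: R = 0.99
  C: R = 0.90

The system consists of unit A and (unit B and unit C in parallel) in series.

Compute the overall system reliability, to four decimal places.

Parallel (B and C): 1 − (1 − 0.990000)(1 − 0.900000) = 0.999000
Series (A and [0.999000]): 0.910000 × 0.999000 = 0.9091

0.9091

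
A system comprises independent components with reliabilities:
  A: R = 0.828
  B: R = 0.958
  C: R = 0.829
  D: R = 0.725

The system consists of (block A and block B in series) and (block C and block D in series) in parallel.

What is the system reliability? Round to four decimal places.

Series (A and B): 0.828000 × 0.958000 = 0.793224
Series (C and D): 0.829000 × 0.725000 = 0.601025
Parallel ([0.793224] and [0.601025]): 1 − (1 − 0.793224)(1 − 0.601025) = 0.9175

0.9175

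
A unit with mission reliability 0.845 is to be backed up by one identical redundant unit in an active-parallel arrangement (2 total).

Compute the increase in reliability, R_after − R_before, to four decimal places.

0.1310

R_before = 0.845
R_after = 1 − (1 − 0.845)^2 = 0.9760
ΔR = 0.9760 − 0.845 = 0.1310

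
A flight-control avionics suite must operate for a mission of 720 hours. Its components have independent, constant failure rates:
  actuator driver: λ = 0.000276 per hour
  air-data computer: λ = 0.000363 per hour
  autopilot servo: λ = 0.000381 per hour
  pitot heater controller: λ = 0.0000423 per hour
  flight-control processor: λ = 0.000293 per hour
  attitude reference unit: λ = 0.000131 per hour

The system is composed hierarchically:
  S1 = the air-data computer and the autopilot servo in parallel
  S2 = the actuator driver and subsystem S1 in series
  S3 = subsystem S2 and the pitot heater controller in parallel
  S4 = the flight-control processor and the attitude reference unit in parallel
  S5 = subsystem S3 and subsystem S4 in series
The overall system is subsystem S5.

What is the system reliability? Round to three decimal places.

0.976

R(actuator driver) = exp(−0.000276 × 720) = 0.81978
R(air-data computer) = exp(−0.000363 × 720) = 0.77000
R(autopilot servo) = exp(−0.000381 × 720) = 0.76009
R(pitot heater controller) = exp(−0.0000423 × 720) = 0.97000
R(flight-control processor) = exp(−0.000293 × 720) = 0.80981
R(attitude reference unit) = exp(−0.000131 × 720) = 0.90999
Parallel (air-data computer and autopilot servo): 1 − (1 − 0.77000)(1 − 0.76009) = 0.94482
Series (actuator driver and [0.94482]): 0.81978 × 0.94482 = 0.77454
Parallel ([0.77454] and pitot heater controller): 1 − (1 − 0.77454)(1 − 0.97000) = 0.99324
Parallel (flight-control processor and attitude reference unit): 1 − (1 − 0.80981)(1 − 0.90999) = 0.98288
Series ([0.99324] and [0.98288]): 0.99324 × 0.98288 = 0.976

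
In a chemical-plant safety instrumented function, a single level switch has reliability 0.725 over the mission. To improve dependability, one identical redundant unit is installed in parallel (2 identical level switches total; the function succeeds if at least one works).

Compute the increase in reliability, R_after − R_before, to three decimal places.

R_before = 0.725
R_after = 1 − (1 − 0.725)^2 = 0.924
ΔR = 0.924 − 0.725 = 0.199

0.199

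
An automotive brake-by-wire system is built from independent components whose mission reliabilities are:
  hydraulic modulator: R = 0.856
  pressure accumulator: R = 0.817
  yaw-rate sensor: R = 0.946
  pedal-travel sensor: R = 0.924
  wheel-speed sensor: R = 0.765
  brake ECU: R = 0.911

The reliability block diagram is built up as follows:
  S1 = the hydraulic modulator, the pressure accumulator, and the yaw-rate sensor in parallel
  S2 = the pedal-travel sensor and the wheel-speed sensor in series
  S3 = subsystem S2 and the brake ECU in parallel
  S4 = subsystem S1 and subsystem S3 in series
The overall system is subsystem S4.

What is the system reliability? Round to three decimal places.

0.973

Parallel (hydraulic modulator, pressure accumulator, and yaw-rate sensor): 1 − (1 − 0.85600)(1 − 0.81700)(1 − 0.94600) = 0.99858
Series (pedal-travel sensor and wheel-speed sensor): 0.92400 × 0.76500 = 0.70686
Parallel ([0.70686] and brake ECU): 1 − (1 − 0.70686)(1 − 0.91100) = 0.97391
Series ([0.99858] and [0.97391]): 0.99858 × 0.97391 = 0.973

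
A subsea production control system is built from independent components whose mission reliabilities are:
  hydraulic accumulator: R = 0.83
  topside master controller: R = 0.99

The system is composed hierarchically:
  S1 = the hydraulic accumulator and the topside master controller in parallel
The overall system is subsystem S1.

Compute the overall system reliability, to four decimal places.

Parallel (hydraulic accumulator and topside master controller): 1 − (1 − 0.830000)(1 − 0.990000) = 0.9983

0.9983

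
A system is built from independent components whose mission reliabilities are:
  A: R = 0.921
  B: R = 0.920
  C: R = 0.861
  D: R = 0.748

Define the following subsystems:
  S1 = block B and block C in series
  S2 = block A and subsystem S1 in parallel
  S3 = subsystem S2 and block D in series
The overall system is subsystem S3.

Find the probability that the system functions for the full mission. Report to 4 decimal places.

Series (B and C): 0.920000 × 0.861000 = 0.792120
Parallel (A and [0.792120]): 1 − (1 − 0.921000)(1 − 0.792120) = 0.983577
Series ([0.983577] and D): 0.983577 × 0.748000 = 0.7357

0.7357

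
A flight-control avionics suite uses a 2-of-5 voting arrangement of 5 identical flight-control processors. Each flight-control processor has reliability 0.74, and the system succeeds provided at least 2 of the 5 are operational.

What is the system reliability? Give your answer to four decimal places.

0.9819

R = Σ_{i=2}^{5} C(5,i) p^i (1−p)^{5−i} with p = 0.74
C(5,2)·0.74^2·0.26^3 = 0.096246
C(5,3)·0.74^3·0.26^2 = 0.273931
C(5,4)·0.74^4·0.26^1 = 0.389825
C(5,5)·0.74^5·0.26^0 = 0.221901
Sum = 0.9819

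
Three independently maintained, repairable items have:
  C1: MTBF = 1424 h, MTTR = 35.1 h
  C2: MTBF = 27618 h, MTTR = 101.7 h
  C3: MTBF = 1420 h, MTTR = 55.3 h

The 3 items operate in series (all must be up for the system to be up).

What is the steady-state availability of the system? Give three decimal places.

0.936

A(C1) = MTBF/(MTBF+MTTR) = 1424/(1424+35.1) = 0.975944
A(C2) = MTBF/(MTBF+MTTR) = 27618/(27618+101.7) = 0.996331
A(C3) = MTBF/(MTBF+MTTR) = 1420/(1420+55.3) = 0.962516
Series availability: 0.975944 × 0.996331 × 0.962516 = 0.936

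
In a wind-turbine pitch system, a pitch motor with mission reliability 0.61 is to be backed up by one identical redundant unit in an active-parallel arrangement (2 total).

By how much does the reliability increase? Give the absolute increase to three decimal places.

0.238

R_before = 0.61
R_after = 1 − (1 − 0.61)^2 = 0.848
ΔR = 0.848 − 0.61 = 0.238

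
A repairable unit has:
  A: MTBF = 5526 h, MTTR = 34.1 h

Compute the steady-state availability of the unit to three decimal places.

A(A) = MTBF/(MTBF+MTTR) = 5526/(5526+34.1) = 0.994

0.994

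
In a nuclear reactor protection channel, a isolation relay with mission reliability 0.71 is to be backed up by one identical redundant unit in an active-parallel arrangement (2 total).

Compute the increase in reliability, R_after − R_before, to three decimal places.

0.206

R_before = 0.71
R_after = 1 − (1 − 0.71)^2 = 0.916
ΔR = 0.916 − 0.71 = 0.206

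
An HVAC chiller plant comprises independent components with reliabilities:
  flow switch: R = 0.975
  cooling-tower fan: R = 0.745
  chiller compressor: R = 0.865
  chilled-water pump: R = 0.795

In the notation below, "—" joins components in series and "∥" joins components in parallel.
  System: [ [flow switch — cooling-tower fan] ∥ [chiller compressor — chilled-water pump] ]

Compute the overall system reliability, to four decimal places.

0.9145

Series (flow switch and cooling-tower fan): 0.975000 × 0.745000 = 0.726375
Series (chiller compressor and chilled-water pump): 0.865000 × 0.795000 = 0.687675
Parallel ([0.726375] and [0.687675]): 1 − (1 − 0.726375)(1 − 0.687675) = 0.9145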